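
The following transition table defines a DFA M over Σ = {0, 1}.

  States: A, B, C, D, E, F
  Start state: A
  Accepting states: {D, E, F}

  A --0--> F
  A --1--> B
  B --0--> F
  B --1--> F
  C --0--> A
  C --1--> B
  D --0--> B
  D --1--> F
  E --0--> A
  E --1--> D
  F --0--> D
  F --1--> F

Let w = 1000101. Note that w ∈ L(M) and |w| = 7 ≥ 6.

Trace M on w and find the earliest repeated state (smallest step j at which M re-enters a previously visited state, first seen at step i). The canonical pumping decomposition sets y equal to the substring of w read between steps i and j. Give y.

000

Run of M on w = 1 0 0 0 1 0 1:
  step 0: A  (start)
  step 1: B  (read 1: A→B)
  step 2: F  (read 0: B→F)
  step 3: D  (read 0: F→D)
  step 4: B  (read 0: D→B)   ← first repeat (B seen earlier)
  step 5: F  (read 1: B→F)
  step 6: D  (read 0: F→D)
  step 7: F  (read 1: D→F)

So i = 1, j = 4, giving x = w[0:1] = 1, y = w[1:4] = 000, z = w[4:7] = 101.
Check: |xy| = 4 ≤ 6 and |y| = 3 ≥ 1. Reading y takes M from B back to B, so every xyⁱz is accepted.
With |Q| = 6, pigeonhole forces a state repeat no later than step 6; the substring read between the first and second visits to that state can be pumped.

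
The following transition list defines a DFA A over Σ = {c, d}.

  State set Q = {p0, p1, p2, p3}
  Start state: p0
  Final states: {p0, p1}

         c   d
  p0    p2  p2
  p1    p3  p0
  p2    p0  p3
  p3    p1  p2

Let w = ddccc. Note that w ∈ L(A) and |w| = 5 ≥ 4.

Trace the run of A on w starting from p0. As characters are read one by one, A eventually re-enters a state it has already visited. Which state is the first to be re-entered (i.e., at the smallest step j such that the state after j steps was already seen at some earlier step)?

State sequence: p0 -d-> p2 -d-> p3 -c-> p1 -c-> p3 -c-> p1
First repeat at step 4: p3 was already visited.

The earliest repeat is at step j = 4: A is in p3, which it already visited at step i = 2.
The DFA has 4 states, so the proof of the pumping lemma guarantees a repeated state among the first 4+1 visited; the segment between the two visits is the pumpable y.

p3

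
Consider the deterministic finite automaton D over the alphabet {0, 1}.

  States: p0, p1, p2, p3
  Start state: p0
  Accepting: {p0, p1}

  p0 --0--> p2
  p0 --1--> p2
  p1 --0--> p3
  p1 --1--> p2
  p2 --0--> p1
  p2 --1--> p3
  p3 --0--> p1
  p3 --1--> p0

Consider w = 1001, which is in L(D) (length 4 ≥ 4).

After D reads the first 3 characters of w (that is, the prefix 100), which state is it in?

p3

State sequence: p0 -1-> p2 -0-> p1 -0-> p3

After reading 3 characters, D is in state p3.
(This kind of state-tracing is the core of the pumping-lemma construction: with 4 states, pigeonhole forces a repeat within the first 4 steps.)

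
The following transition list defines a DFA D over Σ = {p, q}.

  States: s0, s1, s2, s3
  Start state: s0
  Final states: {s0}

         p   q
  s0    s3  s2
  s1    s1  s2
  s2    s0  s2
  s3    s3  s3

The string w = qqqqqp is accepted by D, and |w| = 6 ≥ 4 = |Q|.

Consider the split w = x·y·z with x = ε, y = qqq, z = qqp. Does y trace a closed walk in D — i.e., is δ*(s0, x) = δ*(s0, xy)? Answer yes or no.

no

Run of D on the first 3 characters of w = q q q:
  step 0: s0  (start)
  step 1: s2  (read q: s0→s2)
  step 2: s2  (read q: s2→s2)
  step 3: s2  (read q: s2→s2)

After x (step 0): s0. After xy (step 3): s2.
They differ (s0 ≠ s2), so y is not a cycle from the state after x; this split is not the one the pumping-lemma construction produces, and pumping y need not keep the string in L(D).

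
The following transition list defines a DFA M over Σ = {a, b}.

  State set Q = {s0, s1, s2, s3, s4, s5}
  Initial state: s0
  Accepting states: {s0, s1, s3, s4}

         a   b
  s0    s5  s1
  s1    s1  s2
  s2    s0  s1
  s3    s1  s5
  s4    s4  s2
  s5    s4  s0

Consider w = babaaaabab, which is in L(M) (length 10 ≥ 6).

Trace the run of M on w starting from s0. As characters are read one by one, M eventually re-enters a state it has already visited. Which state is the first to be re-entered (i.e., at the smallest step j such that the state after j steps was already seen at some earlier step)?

s1

Run of M on w = b a b a a a a b a b:
  step 0: s0  (start)
  step 1: s1  (read b: s0→s1)
  step 2: s1  (read a: s1→s1)   ← first repeat (s1 seen earlier)
  step 3: s2  (read b: s1→s2)
  step 4: s0  (read a: s2→s0)
  step 5: s5  (read a: s0→s5)
  step 6: s4  (read a: s5→s4)
  step 7: s4  (read a: s4→s4)
  step 8: s2  (read b: s4→s2)
  step 9: s0  (read a: s2→s0)
  step 10: s1  (read b: s0→s1)

The earliest repeat is at step j = 2: M is in s1, which it already visited at step i = 1.
With |Q| = 6, pigeonhole forces a state repeat no later than step 6; the substring read between the first and second visits to that state can be pumped.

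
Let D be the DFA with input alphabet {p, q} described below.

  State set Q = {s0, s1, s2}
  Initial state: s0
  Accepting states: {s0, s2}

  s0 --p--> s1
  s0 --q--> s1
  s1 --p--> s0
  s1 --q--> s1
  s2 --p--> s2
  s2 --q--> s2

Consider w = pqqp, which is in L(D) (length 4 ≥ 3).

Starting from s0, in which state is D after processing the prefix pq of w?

Run of D on the first 2 characters of w = p q:
  step 0: s0  (start)
  step 1: s1  (read p: s0→s1)
  step 2: s1  (read q: s1→s1)

After reading 2 characters, D is in state s1.

s1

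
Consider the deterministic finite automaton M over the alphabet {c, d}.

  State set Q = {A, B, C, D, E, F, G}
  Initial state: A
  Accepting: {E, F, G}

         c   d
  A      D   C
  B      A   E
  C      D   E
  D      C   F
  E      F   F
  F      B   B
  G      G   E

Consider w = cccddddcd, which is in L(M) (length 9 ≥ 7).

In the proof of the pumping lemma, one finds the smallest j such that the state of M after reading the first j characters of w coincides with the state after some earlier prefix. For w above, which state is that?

D

State sequence: A -c-> D -c-> C -c-> D -d-> F -d-> B -d-> E -d-> F -c-> B -d-> E
First repeat at step 3: D was already visited.

The earliest repeat is at step j = 3: M is in D, which it already visited at step i = 1.
Pumping length from the standard proof: p = 7 (the number of states). The repeated state found above gives |xy| = j ≤ 7 and |y| = j − i ≥ 1.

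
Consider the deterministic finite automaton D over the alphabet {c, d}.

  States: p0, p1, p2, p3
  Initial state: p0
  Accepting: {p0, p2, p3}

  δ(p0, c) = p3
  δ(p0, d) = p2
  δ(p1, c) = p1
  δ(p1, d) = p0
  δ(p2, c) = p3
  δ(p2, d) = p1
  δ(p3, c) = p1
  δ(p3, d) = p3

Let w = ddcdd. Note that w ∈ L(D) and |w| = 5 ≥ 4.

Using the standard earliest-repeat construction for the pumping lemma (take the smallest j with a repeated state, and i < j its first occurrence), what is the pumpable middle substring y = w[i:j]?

c

Run of D on w = d d c d d:
  step 0: p0  (start)
  step 1: p2  (read d: p0→p2)
  step 2: p1  (read d: p2→p1)
  step 3: p1  (read c: p1→p1)   ← first repeat (p1 seen earlier)
  step 4: p0  (read d: p1→p0)
  step 5: p2  (read d: p0→p2)

So i = 2, j = 3, giving x = w[0:2] = dd, y = w[2:3] = c, z = w[3:5] = dd.
Check: |xy| = 3 ≤ 4 and |y| = 1 ≥ 1. Reading y takes D from p1 back to p1, so every xyⁱz is accepted.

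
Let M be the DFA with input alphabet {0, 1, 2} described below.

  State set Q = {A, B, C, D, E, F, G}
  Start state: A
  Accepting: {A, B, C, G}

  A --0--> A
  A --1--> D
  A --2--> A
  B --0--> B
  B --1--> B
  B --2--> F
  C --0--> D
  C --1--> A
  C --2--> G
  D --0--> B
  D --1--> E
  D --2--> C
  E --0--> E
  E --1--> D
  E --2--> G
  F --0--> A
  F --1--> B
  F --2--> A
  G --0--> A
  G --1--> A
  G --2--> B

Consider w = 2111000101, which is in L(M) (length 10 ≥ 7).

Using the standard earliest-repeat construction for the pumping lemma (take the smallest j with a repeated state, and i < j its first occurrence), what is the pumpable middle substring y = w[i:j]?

2

Run of M on w = 2 1 1 1 0 0 0 1 0 1:
  step 0: A  (start)
  step 1: A  (read 2: A→A)   ← first repeat (A seen earlier)
  step 2: D  (read 1: A→D)
  step 3: E  (read 1: D→E)
  step 4: D  (read 1: E→D)
  step 5: B  (read 0: D→B)
  step 6: B  (read 0: B→B)
  step 7: B  (read 0: B→B)
  step 8: B  (read 1: B→B)
  step 9: B  (read 0: B→B)
  step 10: B  (read 1: B→B)

So i = 0, j = 1, giving x = w[0:0] = ε, y = w[0:1] = 2, z = w[1:10] = 111000101.
Check: |xy| = 1 ≤ 7 and |y| = 1 ≥ 1. Reading y takes M from A back to A, so every xyⁱz is accepted.
Since M has 7 states, any run of length ≥ 7 visits 7+1 states, so by pigeonhole some state repeats within the first 7 steps — that repeat gives the pumpable loop.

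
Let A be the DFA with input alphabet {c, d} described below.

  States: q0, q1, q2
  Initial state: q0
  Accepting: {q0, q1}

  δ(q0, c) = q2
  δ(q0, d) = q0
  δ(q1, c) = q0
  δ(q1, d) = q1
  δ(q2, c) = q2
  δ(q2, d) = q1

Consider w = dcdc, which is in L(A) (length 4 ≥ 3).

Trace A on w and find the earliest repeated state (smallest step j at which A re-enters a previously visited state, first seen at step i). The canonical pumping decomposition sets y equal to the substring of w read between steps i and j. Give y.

State sequence: q0 -d-> q0 -c-> q2 -d-> q1 -c-> q0
First repeat at step 1: q0 was already visited.

So i = 0, j = 1, giving x = w[0:0] = ε, y = w[0:1] = d, z = w[1:4] = cdc.
Check: |xy| = 1 ≤ 3 and |y| = 1 ≥ 1. Reading y takes A from q0 back to q0, so every xyⁱz is accepted.
Since A has 3 states, any run of length ≥ 3 visits 3+1 states, so by pigeonhole some state repeats within the first 3 steps — that repeat gives the pumpable loop.

d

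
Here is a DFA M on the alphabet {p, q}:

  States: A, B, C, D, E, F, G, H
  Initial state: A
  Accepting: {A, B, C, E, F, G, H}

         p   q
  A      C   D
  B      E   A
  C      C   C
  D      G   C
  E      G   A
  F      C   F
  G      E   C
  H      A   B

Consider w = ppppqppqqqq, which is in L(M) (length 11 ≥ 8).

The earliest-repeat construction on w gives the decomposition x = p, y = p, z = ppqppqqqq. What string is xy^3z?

xy^3z = p·p·p·p·ppqppqqqq = ppppppqppqqqq.
Reading y = p takes M from C back to C, so after x·y·y·y the machine is still in C, and z then leads to the accepting state C. Hence ppppppqppqqqq ∈ L(M).

ppppppqppqqqq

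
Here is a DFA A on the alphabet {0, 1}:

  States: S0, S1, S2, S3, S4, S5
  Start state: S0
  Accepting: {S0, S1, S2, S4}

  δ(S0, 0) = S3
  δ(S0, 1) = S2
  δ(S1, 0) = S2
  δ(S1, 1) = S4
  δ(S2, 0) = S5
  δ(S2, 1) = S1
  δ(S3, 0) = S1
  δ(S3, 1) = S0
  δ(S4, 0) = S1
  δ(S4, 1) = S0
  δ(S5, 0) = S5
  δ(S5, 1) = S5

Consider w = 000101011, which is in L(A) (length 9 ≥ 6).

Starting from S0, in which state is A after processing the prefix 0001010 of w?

Run of A on the first 7 characters of w = 0 0 0 1 0 1 0:
  step 0: S0  (start)
  step 1: S3  (read 0: S0→S3)
  step 2: S1  (read 0: S3→S1)
  step 3: S2  (read 0: S1→S2)
  step 4: S1  (read 1: S2→S1)
  step 5: S2  (read 0: S1→S2)
  step 6: S1  (read 1: S2→S1)
  step 7: S2  (read 0: S1→S2)

After reading 7 characters, A is in state S2.
(This kind of state-tracing is the core of the pumping-lemma construction: with 6 states, pigeonhole forces a repeat within the first 6 steps.)

S2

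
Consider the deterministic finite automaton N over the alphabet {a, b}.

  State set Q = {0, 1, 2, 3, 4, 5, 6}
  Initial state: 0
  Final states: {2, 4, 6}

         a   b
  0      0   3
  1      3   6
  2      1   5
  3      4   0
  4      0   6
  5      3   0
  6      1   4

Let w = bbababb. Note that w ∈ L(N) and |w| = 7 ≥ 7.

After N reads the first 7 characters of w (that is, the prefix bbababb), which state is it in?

Run of N on the first 7 characters of w = b b a b a b b:
  step 0: 0  (start)
  step 1: 3  (read b: 0→3)
  step 2: 0  (read b: 3→0)
  step 3: 0  (read a: 0→0)
  step 4: 3  (read b: 0→3)
  step 5: 4  (read a: 3→4)
  step 6: 6  (read b: 4→6)
  step 7: 4  (read b: 6→4)

After reading 7 characters, N is in state 4.
(This kind of state-tracing is the core of the pumping-lemma construction: with 7 states, pigeonhole forces a repeat within the first 7 steps.)

4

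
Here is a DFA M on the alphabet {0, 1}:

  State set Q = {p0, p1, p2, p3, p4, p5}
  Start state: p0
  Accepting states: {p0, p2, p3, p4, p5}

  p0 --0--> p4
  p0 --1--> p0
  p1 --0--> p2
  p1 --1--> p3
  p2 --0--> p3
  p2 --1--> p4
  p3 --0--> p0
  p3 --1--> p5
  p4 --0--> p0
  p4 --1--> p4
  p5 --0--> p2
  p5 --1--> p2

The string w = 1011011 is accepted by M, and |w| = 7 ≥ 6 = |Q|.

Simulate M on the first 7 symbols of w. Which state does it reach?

p0

State sequence: p0 -1-> p0 -0-> p4 -1-> p4 -1-> p4 -0-> p0 -1-> p0 -1-> p0

After reading 7 characters, M is in state p0.
(This kind of state-tracing is the core of the pumping-lemma construction: with 6 states, pigeonhole forces a repeat within the first 6 steps.)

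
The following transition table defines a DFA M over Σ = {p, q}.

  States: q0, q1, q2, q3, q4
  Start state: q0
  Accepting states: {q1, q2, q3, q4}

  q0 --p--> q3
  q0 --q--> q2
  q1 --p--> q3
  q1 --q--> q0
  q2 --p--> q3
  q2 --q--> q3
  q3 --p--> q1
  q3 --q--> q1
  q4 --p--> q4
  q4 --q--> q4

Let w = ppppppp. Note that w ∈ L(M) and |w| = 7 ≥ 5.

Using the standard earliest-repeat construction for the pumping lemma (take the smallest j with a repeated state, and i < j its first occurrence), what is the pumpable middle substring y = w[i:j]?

Run of M on w = p p p p p p p:
  step 0: q0  (start)
  step 1: q3  (read p: q0→q3)
  step 2: q1  (read p: q3→q1)
  step 3: q3  (read p: q1→q3)   ← first repeat (q3 seen earlier)
  step 4: q1  (read p: q3→q1)
  step 5: q3  (read p: q1→q3)
  step 6: q1  (read p: q3→q1)
  step 7: q3  (read p: q1→q3)

So i = 1, j = 3, giving x = w[0:1] = p, y = w[1:3] = pp, z = w[3:7] = pppp.
Check: |xy| = 3 ≤ 5 and |y| = 2 ≥ 1. Reading y takes M from q3 back to q3, so every xyⁱz is accepted.
Since M has 5 states, any run of length ≥ 5 visits 5+1 states, so by pigeonhole some state repeats within the first 5 steps — that repeat gives the pumpable loop.

pp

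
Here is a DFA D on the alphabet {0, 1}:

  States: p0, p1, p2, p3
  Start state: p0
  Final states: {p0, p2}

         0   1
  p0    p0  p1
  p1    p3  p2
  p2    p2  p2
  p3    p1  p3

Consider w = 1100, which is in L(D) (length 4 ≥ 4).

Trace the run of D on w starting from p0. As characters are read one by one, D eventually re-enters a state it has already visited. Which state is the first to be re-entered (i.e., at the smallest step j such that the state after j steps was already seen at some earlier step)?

p2

State sequence: p0 -1-> p1 -1-> p2 -0-> p2 -0-> p2
First repeat at step 3: p2 was already visited.

The earliest repeat is at step j = 3: D is in p2, which it already visited at step i = 2.
The DFA has 4 states, so the proof of the pumping lemma guarantees a repeated state among the first 4+1 visited; the segment between the two visits is the pumpable y.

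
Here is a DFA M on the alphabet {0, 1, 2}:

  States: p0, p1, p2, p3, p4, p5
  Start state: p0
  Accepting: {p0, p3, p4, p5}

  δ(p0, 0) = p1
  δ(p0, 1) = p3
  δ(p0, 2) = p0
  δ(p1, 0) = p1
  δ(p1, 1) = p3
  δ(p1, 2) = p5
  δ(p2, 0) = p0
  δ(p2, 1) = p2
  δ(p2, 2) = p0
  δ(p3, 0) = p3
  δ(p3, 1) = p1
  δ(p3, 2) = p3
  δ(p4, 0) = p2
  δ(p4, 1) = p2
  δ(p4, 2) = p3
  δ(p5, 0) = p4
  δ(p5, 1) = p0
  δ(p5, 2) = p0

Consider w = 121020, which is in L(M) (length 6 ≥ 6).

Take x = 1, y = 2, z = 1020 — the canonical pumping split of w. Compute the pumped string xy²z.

1221020

xy^2z = 1·2·2·1020 = 1221020.
Reading y = 2 takes M from p3 back to p3, so after x·y·y the machine is still in p3, and z then leads to the accepting state p4. Hence 1221020 ∈ L(M).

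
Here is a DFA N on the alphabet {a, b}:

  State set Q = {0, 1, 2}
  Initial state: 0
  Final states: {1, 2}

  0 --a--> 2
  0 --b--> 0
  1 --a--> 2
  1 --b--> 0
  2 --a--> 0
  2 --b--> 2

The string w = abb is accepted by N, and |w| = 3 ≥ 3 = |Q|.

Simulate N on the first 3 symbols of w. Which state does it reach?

2

Run of N on the first 3 characters of w = a b b:
  step 0: 0  (start)
  step 1: 2  (read a: 0→2)
  step 2: 2  (read b: 2→2)
  step 3: 2  (read b: 2→2)

After reading 3 characters, N is in state 2.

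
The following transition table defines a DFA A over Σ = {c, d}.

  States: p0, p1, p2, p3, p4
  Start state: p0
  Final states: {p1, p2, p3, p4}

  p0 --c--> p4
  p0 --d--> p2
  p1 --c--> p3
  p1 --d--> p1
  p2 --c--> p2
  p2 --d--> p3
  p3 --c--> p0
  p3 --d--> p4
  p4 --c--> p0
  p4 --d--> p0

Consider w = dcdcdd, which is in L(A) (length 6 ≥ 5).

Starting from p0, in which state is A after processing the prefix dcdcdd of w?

p3

State sequence: p0 -d-> p2 -c-> p2 -d-> p3 -c-> p0 -d-> p2 -d-> p3

After reading 6 characters, A is in state p3.
(This kind of state-tracing is the core of the pumping-lemma construction: with 5 states, pigeonhole forces a repeat within the first 5 steps.)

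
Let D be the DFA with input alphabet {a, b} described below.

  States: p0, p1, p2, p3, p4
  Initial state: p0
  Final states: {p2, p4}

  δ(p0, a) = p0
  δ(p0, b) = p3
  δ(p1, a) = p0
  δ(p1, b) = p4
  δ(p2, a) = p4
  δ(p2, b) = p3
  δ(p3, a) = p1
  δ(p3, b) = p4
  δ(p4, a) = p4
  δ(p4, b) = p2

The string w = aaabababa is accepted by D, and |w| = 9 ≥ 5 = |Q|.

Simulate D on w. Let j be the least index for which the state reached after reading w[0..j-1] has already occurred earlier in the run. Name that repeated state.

p0

Run of D on w = a a a b a b a b a:
  step 0: p0  (start)
  step 1: p0  (read a: p0→p0)   ← first repeat (p0 seen earlier)
  step 2: p0  (read a: p0→p0)
  step 3: p0  (read a: p0→p0)
  step 4: p3  (read b: p0→p3)
  step 5: p1  (read a: p3→p1)
  step 6: p4  (read b: p1→p4)
  step 7: p4  (read a: p4→p4)
  step 8: p2  (read b: p4→p2)
  step 9: p4  (read a: p2→p4)

The earliest repeat is at step j = 1: D is in p0, which it already visited at step i = 0.
Since D has 5 states, any run of length ≥ 5 visits 5+1 states, so by pigeonhole some state repeats within the first 5 steps — that repeat gives the pumpable loop.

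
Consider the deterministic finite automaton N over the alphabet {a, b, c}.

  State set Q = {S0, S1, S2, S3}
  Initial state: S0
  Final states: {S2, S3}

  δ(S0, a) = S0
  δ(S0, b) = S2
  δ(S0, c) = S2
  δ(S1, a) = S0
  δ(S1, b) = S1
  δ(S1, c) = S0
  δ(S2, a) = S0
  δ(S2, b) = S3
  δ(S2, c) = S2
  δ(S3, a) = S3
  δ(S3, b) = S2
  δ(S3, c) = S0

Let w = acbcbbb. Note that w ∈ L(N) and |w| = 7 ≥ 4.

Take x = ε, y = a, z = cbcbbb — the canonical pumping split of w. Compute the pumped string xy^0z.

xy⁰z = xz = ε·cbcbbb = cbcbbb.
Reading y = a takes N from S0 back to S0, so after x the machine is still in S0, and z then leads to the accepting state S2. Hence cbcbbb ∈ L(N).

cbcbbb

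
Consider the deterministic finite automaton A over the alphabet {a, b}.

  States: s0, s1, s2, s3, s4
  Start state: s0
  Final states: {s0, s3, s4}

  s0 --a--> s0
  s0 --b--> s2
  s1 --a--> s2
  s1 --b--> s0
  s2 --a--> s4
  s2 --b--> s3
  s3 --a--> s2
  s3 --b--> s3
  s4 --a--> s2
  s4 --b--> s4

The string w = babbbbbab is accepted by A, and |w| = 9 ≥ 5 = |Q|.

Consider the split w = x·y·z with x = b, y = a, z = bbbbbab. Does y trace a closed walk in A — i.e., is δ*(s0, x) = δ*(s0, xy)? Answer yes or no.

no

State sequence: s0 -b-> s2 -a-> s4

After x (step 1): s2. After xy (step 2): s4.
They differ (s2 ≠ s4), so y is not a cycle from the state after x; this split is not the one the pumping-lemma construction produces, and pumping y need not keep the string in L(A).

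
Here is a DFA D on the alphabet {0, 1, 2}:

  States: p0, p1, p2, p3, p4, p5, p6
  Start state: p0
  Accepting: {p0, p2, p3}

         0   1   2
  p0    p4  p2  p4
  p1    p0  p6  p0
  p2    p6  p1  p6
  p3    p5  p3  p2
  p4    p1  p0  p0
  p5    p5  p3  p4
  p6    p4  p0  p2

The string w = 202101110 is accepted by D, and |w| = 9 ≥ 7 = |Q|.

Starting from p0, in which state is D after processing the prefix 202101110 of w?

Run of D on the first 9 characters of w = 2 0 2 1 0 1 1 1 0:
  step 0: p0  (start)
  step 1: p4  (read 2: p0→p4)
  step 2: p1  (read 0: p4→p1)
  step 3: p0  (read 2: p1→p0)
  step 4: p2  (read 1: p0→p2)
  step 5: p6  (read 0: p2→p6)
  step 6: p0  (read 1: p6→p0)
  step 7: p2  (read 1: p0→p2)
  step 8: p1  (read 1: p2→p1)
  step 9: p0  (read 0: p1→p0)

After reading 9 characters, D is in state p0.

p0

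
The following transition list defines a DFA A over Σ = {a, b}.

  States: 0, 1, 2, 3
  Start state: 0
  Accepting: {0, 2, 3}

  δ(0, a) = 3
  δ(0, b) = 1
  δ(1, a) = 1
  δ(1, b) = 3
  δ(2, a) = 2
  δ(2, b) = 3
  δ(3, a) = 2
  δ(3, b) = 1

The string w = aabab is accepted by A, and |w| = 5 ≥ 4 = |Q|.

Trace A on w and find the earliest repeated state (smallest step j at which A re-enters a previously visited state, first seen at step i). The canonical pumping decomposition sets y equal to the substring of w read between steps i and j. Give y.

ab

State sequence: 0 -a-> 3 -a-> 2 -b-> 3 -a-> 2 -b-> 3
First repeat at step 3: 3 was already visited.

So i = 1, j = 3, giving x = w[0:1] = a, y = w[1:3] = ab, z = w[3:5] = ab.
Check: |xy| = 3 ≤ 4 and |y| = 2 ≥ 1. Reading y takes A from 3 back to 3, so every xyⁱz is accepted.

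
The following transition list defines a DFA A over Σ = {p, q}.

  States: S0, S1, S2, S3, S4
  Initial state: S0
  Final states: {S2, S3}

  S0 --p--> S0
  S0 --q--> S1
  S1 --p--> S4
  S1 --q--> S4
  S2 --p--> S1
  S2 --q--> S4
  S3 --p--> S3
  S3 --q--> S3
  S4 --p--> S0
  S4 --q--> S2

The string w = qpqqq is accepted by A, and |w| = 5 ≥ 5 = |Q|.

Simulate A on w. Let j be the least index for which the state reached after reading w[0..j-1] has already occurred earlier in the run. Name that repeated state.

Run of A on w = q p q q q:
  step 0: S0  (start)
  step 1: S1  (read q: S0→S1)
  step 2: S4  (read p: S1→S4)
  step 3: S2  (read q: S4→S2)
  step 4: S4  (read q: S2→S4)   ← first repeat (S4 seen earlier)
  step 5: S2  (read q: S4→S2)

The earliest repeat is at step j = 4: A is in S4, which it already visited at step i = 2.
With |Q| = 5, pigeonhole forces a state repeat no later than step 5; the substring read between the first and second visits to that state can be pumped.

S4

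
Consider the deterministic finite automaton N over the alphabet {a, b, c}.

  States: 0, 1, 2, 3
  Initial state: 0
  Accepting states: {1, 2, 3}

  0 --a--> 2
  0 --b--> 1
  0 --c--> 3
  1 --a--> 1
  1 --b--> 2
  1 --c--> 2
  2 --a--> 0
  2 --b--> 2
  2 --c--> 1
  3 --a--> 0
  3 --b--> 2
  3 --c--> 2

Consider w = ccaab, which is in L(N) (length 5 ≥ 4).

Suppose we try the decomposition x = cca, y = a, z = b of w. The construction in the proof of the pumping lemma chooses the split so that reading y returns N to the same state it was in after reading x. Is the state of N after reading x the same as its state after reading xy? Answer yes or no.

no

Run of N on the first 4 characters of w = c c a a:
  step 0: 0  (start)
  step 1: 3  (read c: 0→3)
  step 2: 2  (read c: 3→2)
  step 3: 0  (read a: 2→0)
  step 4: 2  (read a: 0→2)

After x (step 3): 0. After xy (step 4): 2.
They differ (0 ≠ 2), so y is not a cycle from the state after x; this split is not the one the pumping-lemma construction produces, and pumping y need not keep the string in L(N).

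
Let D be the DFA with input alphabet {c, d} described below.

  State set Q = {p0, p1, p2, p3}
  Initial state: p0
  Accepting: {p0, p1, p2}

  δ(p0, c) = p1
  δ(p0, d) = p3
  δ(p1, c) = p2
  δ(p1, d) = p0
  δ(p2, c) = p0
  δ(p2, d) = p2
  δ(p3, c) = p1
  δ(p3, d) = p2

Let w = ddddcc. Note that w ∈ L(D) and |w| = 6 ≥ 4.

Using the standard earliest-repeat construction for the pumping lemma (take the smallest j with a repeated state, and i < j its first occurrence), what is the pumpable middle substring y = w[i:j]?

d

State sequence: p0 -d-> p3 -d-> p2 -d-> p2 -d-> p2 -c-> p0 -c-> p1
First repeat at step 3: p2 was already visited.

So i = 2, j = 3, giving x = w[0:2] = dd, y = w[2:3] = d, z = w[3:6] = dcc.
Check: |xy| = 3 ≤ 4 and |y| = 1 ≥ 1. Reading y takes D from p2 back to p2, so every xyⁱz is accepted.
Since D has 4 states, any run of length ≥ 4 visits 4+1 states, so by pigeonhole some state repeats within the first 4 steps — that repeat gives the pumpable loop.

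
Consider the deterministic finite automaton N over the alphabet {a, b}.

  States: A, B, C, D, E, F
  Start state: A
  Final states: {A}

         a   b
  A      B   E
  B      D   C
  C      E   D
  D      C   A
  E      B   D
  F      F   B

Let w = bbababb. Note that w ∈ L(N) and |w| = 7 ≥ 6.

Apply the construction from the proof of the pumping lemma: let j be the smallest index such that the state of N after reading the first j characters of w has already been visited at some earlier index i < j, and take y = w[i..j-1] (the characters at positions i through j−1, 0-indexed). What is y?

ab

Run of N on w = b b a b a b b:
  step 0: A  (start)
  step 1: E  (read b: A→E)
  step 2: D  (read b: E→D)
  step 3: C  (read a: D→C)
  step 4: D  (read b: C→D)   ← first repeat (D seen earlier)
  step 5: C  (read a: D→C)
  step 6: D  (read b: C→D)
  step 7: A  (read b: D→A)

So i = 2, j = 4, giving x = w[0:2] = bb, y = w[2:4] = ab, z = w[4:7] = abb.
Check: |xy| = 4 ≤ 6 and |y| = 2 ≥ 1. Reading y takes N from D back to D, so every xyⁱz is accepted.
With |Q| = 6, pigeonhole forces a state repeat no later than step 6; the substring read between the first and second visits to that state can be pumped.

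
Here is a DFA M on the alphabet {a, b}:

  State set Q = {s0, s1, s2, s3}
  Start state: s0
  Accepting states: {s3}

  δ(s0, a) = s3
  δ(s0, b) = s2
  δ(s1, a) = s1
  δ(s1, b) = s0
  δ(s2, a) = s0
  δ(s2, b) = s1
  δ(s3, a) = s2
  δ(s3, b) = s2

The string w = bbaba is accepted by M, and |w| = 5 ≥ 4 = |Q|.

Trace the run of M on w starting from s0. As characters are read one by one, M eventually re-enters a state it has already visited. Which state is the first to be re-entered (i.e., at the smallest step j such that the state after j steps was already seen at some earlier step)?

s1

State sequence: s0 -b-> s2 -b-> s1 -a-> s1 -b-> s0 -a-> s3
First repeat at step 3: s1 was already visited.

The earliest repeat is at step j = 3: M is in s1, which it already visited at step i = 2.
Since M has 4 states, any run of length ≥ 4 visits 4+1 states, so by pigeonhole some state repeats within the first 4 steps — that repeat gives the pumpable loop.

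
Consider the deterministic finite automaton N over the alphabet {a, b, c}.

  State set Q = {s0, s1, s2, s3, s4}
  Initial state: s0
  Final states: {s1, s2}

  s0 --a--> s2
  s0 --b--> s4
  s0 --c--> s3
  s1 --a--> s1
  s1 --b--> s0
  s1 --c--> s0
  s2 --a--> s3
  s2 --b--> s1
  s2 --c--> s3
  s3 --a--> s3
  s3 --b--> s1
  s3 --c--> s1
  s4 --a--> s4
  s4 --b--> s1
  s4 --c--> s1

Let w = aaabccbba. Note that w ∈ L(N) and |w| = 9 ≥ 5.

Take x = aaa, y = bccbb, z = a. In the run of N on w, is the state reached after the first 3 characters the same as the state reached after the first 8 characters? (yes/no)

State sequence: s0 -a-> s2 -a-> s3 -a-> s3 -b-> s1 -c-> s0 -c-> s3 -b-> s1 -b-> s0

After x (step 3): s3. After xy (step 8): s0.
They differ (s3 ≠ s0), so y is not a cycle from the state after x; this split is not the one the pumping-lemma construction produces, and pumping y need not keep the string in L(N).

no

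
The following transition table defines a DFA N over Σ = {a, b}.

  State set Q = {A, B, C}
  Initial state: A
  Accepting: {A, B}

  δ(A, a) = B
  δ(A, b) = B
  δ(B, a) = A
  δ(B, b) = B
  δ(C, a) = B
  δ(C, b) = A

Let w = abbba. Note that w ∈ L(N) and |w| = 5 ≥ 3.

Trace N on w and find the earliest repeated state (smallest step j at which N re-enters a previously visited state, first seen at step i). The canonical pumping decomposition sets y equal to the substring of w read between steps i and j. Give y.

b

State sequence: A -a-> B -b-> B -b-> B -b-> B -a-> A
First repeat at step 2: B was already visited.

So i = 1, j = 2, giving x = w[0:1] = a, y = w[1:2] = b, z = w[2:5] = bba.
Check: |xy| = 2 ≤ 3 and |y| = 1 ≥ 1. Reading y takes N from B back to B, so every xyⁱz is accepted.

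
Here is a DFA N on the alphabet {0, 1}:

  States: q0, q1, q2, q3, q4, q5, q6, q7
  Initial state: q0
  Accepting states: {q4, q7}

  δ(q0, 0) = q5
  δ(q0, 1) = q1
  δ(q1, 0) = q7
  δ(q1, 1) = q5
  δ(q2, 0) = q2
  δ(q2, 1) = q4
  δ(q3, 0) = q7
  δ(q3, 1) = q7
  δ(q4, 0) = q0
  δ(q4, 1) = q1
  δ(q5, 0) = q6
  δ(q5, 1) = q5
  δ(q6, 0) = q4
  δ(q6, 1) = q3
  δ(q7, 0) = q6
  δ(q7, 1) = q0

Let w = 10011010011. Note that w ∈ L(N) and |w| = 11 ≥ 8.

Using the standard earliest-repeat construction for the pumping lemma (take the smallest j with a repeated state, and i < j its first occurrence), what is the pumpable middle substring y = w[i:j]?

Run of N on w = 1 0 0 1 1 0 1 0 0 1 1:
  step 0: q0  (start)
  step 1: q1  (read 1: q0→q1)
  step 2: q7  (read 0: q1→q7)
  step 3: q6  (read 0: q7→q6)
  step 4: q3  (read 1: q6→q3)
  step 5: q7  (read 1: q3→q7)   ← first repeat (q7 seen earlier)
  step 6: q6  (read 0: q7→q6)
  step 7: q3  (read 1: q6→q3)
  step 8: q7  (read 0: q3→q7)
  step 9: q6  (read 0: q7→q6)
  step 10: q3  (read 1: q6→q3)
  step 11: q7  (read 1: q3→q7)

So i = 2, j = 5, giving x = w[0:2] = 10, y = w[2:5] = 011, z = w[5:11] = 010011.
Check: |xy| = 5 ≤ 8 and |y| = 3 ≥ 1. Reading y takes N from q7 back to q7, so every xyⁱz is accepted.

011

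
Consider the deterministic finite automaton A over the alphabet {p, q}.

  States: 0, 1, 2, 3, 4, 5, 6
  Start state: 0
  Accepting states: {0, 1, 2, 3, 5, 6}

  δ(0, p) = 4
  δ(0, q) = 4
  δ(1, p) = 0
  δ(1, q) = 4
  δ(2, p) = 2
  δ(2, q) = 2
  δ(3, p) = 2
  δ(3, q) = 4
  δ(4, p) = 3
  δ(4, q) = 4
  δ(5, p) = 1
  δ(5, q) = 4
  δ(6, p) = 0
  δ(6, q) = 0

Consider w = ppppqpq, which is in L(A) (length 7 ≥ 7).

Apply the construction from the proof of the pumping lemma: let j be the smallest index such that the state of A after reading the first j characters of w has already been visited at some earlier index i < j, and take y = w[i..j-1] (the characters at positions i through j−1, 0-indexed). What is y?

State sequence: 0 -p-> 4 -p-> 3 -p-> 2 -p-> 2 -q-> 2 -p-> 2 -q-> 2
First repeat at step 4: 2 was already visited.

So i = 3, j = 4, giving x = w[0:3] = ppp, y = w[3:4] = p, z = w[4:7] = qpq.
Check: |xy| = 4 ≤ 7 and |y| = 1 ≥ 1. Reading y takes A from 2 back to 2, so every xyⁱz is accepted.
Since A has 7 states, any run of length ≥ 7 visits 7+1 states, so by pigeonhole some state repeats within the first 7 steps — that repeat gives the pumpable loop.

p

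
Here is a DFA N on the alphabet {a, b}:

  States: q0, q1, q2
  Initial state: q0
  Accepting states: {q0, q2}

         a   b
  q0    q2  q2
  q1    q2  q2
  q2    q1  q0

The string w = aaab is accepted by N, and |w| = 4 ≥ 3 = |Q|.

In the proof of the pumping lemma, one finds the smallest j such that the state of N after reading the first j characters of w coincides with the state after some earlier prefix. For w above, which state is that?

q2

Run of N on w = a a a b:
  step 0: q0  (start)
  step 1: q2  (read a: q0→q2)
  step 2: q1  (read a: q2→q1)
  step 3: q2  (read a: q1→q2)   ← first repeat (q2 seen earlier)
  step 4: q0  (read b: q2→q0)

The earliest repeat is at step j = 3: N is in q2, which it already visited at step i = 1.
The DFA has 3 states, so the proof of the pumping lemma guarantees a repeated state among the first 3+1 visited; the segment between the two visits is the pumpable y.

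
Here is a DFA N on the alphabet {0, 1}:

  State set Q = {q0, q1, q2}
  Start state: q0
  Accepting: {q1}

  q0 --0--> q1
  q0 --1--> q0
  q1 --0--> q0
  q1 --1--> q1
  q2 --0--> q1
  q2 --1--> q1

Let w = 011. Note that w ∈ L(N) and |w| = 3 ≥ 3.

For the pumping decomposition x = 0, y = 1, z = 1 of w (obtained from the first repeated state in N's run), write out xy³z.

01111

xy^3z = 0·1·1·1·1 = 01111.
Reading y = 1 takes N from q1 back to q1, so after x·y·y·y the machine is still in q1, and z then leads to the accepting state q1. Hence 01111 ∈ L(N).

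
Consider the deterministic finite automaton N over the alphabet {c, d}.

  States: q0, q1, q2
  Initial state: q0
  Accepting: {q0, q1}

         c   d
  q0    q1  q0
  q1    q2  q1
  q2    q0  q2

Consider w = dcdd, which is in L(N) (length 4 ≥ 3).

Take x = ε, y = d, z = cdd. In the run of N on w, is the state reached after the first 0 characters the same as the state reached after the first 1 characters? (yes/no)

Run of N on the first 1 characters of w = d:
  step 0: q0  (start)
  step 1: q0  (read d: q0→q0)

After x (step 0): q0. After xy (step 1): q0.
They match, so y = d drives N around a cycle from q0 back to itself; pumping y any number of times keeps N in q0 before reading z, and xyⁱz ∈ L(N) for every i ≥ 0.

yes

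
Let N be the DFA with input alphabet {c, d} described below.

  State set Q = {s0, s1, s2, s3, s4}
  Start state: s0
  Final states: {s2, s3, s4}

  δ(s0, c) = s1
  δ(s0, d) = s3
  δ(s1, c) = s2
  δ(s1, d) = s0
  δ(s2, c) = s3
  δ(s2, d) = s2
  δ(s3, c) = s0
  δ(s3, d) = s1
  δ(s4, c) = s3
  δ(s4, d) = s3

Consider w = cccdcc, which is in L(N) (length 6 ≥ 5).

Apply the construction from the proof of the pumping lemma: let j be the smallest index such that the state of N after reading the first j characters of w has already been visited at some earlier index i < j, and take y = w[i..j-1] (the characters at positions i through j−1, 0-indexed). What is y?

State sequence: s0 -c-> s1 -c-> s2 -c-> s3 -d-> s1 -c-> s2 -c-> s3
First repeat at step 4: s1 was already visited.

So i = 1, j = 4, giving x = w[0:1] = c, y = w[1:4] = ccd, z = w[4:6] = cc.
Check: |xy| = 4 ≤ 5 and |y| = 3 ≥ 1. Reading y takes N from s1 back to s1, so every xyⁱz is accepted.
With |Q| = 5, pigeonhole forces a state repeat no later than step 5; the substring read between the first and second visits to that state can be pumped.

ccd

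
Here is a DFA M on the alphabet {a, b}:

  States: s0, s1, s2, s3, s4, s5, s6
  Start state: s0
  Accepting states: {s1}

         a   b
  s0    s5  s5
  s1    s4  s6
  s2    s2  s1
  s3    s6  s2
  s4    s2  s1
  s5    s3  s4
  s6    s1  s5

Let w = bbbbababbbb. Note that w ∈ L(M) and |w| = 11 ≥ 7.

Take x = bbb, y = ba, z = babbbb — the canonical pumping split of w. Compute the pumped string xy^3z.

xy^3z = bbb·ba·ba·ba·babbbb = bbbbababababbbb.
Reading y = ba takes M from s1 back to s1, so after x·y·y·y the machine is still in s1, and z then leads to the accepting state s1. Hence bbbbababababbbb ∈ L(M).

bbbbababababbbb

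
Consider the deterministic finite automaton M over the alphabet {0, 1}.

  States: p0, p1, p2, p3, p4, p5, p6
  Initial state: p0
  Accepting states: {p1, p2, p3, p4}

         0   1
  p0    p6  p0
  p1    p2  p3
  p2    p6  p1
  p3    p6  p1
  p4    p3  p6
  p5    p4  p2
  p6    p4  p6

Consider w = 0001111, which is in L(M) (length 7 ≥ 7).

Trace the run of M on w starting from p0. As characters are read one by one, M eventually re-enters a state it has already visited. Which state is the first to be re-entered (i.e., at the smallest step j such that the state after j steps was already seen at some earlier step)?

State sequence: p0 -0-> p6 -0-> p4 -0-> p3 -1-> p1 -1-> p3 -1-> p1 -1-> p3
First repeat at step 5: p3 was already visited.

The earliest repeat is at step j = 5: M is in p3, which it already visited at step i = 3.

p3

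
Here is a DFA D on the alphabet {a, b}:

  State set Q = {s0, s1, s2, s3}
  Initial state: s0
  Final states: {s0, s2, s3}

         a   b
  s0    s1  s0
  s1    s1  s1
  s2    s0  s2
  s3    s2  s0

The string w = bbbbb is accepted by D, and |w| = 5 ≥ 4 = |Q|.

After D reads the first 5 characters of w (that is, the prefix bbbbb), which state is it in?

s0

State sequence: s0 -b-> s0 -b-> s0 -b-> s0 -b-> s0 -b-> s0

After reading 5 characters, D is in state s0.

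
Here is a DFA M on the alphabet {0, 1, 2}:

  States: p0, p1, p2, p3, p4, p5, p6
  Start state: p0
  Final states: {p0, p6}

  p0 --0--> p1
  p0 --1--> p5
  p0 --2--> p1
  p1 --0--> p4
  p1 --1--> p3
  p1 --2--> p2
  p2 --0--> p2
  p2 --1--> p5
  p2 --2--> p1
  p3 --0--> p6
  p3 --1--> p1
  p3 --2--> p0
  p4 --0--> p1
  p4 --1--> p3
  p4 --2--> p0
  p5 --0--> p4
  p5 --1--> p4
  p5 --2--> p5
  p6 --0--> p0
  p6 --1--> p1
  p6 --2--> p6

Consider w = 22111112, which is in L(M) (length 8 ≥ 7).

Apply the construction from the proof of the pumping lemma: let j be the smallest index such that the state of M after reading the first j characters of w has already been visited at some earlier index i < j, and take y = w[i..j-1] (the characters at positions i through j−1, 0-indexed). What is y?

State sequence: p0 -2-> p1 -2-> p2 -1-> p5 -1-> p4 -1-> p3 -1-> p1 -1-> p3 -2-> p0
First repeat at step 6: p1 was already visited.

So i = 1, j = 6, giving x = w[0:1] = 2, y = w[1:6] = 21111, z = w[6:8] = 12.
Check: |xy| = 6 ≤ 7 and |y| = 5 ≥ 1. Reading y takes M from p1 back to p1, so every xyⁱz is accepted.
The DFA has 7 states, so the proof of the pumping lemma guarantees a repeated state among the first 7+1 visited; the segment between the two visits is the pumpable y.

21111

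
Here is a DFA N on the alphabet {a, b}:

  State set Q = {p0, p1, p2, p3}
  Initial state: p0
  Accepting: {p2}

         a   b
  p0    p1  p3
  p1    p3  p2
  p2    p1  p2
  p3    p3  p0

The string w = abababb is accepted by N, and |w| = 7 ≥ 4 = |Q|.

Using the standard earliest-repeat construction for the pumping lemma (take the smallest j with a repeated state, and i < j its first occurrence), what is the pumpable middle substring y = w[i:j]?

ba

Run of N on w = a b a b a b b:
  step 0: p0  (start)
  step 1: p1  (read a: p0→p1)
  step 2: p2  (read b: p1→p2)
  step 3: p1  (read a: p2→p1)   ← first repeat (p1 seen earlier)
  step 4: p2  (read b: p1→p2)
  step 5: p1  (read a: p2→p1)
  step 6: p2  (read b: p1→p2)
  step 7: p2  (read b: p2→p2)

So i = 1, j = 3, giving x = w[0:1] = a, y = w[1:3] = ba, z = w[3:7] = babb.
Check: |xy| = 3 ≤ 4 and |y| = 2 ≥ 1. Reading y takes N from p1 back to p1, so every xyⁱz is accepted.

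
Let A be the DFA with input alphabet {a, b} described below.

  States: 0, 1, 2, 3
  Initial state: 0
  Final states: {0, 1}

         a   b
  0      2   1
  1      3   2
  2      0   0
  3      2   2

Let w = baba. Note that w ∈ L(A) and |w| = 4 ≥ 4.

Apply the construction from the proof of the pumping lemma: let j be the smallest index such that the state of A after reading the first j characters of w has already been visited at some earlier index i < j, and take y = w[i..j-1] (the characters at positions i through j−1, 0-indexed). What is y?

State sequence: 0 -b-> 1 -a-> 3 -b-> 2 -a-> 0
First repeat at step 4: 0 was already visited.

So i = 0, j = 4, giving x = w[0:0] = ε, y = w[0:4] = baba, z = w[4:4] = ε.
Check: |xy| = 4 ≤ 4 and |y| = 4 ≥ 1. Reading y takes A from 0 back to 0, so every xyⁱz is accepted.
The DFA has 4 states, so the proof of the pumping lemma guarantees a repeated state among the first 4+1 visited; the segment between the two visits is the pumpable y.

baba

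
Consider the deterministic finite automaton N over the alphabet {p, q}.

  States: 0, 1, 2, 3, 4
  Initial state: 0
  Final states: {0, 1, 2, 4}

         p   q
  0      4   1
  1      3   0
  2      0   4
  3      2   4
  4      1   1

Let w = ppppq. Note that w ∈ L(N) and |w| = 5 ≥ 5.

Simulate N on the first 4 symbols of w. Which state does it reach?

2

State sequence: 0 -p-> 4 -p-> 1 -p-> 3 -p-> 2

After reading 4 characters, N is in state 2.
(This kind of state-tracing is the core of the pumping-lemma construction: with 5 states, pigeonhole forces a repeat within the first 5 steps.)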